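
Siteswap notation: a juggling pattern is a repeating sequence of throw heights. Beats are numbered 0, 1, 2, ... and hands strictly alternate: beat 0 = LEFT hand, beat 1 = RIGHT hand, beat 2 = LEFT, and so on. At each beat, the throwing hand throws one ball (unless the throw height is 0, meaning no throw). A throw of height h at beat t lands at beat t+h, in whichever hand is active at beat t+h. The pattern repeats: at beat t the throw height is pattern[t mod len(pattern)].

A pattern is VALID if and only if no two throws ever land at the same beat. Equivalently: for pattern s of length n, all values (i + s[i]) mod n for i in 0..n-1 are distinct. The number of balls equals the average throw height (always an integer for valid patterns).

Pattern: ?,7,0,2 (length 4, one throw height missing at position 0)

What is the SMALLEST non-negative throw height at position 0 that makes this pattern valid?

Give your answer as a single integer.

Answer: 3

Derivation:
i=0: s[i]=? (unknown)
i=1: (1 + 7) mod 4 = 0
i=2: (2 + 0) mod 4 = 2
i=3: (3 + 2) mod 4 = 1
Known residues: [0, 1, 2]; need a permutation of 0..3, so missing residue r = 3
Need (0 + s) mod 4 = 3; smallest s = (3 - 0) mod 4 = 3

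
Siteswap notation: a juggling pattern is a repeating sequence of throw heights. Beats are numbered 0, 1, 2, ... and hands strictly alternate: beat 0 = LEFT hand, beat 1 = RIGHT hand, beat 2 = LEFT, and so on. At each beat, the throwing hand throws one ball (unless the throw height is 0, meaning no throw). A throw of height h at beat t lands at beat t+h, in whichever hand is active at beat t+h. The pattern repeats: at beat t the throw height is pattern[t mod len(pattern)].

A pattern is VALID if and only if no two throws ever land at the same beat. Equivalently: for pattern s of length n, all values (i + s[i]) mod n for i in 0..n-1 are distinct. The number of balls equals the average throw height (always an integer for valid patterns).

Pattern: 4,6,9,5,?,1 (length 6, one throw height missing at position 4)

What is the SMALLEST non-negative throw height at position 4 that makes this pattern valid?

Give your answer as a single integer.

Answer: 5

Derivation:
i=0: (0 + 4) mod 6 = 4
i=1: (1 + 6) mod 6 = 1
i=2: (2 + 9) mod 6 = 5
i=3: (3 + 5) mod 6 = 2
i=4: s[i]=? (unknown)
i=5: (5 + 1) mod 6 = 0
Known residues: [0, 1, 2, 4, 5]; need a permutation of 0..5, so missing residue r = 3
Need (4 + s) mod 6 = 3; smallest s = (3 - 4) mod 6 = 5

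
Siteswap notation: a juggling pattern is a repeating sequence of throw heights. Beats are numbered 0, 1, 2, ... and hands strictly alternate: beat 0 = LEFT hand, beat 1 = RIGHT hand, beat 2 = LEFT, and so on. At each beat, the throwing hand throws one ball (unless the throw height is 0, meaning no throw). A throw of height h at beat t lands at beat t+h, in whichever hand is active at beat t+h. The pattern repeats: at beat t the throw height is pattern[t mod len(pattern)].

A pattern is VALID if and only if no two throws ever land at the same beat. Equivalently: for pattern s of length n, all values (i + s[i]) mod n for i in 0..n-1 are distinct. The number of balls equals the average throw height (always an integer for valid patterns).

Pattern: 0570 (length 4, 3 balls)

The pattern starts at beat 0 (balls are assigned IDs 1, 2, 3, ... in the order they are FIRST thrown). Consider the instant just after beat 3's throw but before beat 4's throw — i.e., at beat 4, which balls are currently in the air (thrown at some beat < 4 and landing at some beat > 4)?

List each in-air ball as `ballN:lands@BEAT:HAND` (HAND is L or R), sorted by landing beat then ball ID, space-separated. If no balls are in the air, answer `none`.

Answer: ball1:lands@6:L ball2:lands@9:R

Derivation:
Beat 1 (R): throw ball1 h=5 -> lands@6:L; in-air after throw: [b1@6:L]
Beat 2 (L): throw ball2 h=7 -> lands@9:R; in-air after throw: [b1@6:L b2@9:R]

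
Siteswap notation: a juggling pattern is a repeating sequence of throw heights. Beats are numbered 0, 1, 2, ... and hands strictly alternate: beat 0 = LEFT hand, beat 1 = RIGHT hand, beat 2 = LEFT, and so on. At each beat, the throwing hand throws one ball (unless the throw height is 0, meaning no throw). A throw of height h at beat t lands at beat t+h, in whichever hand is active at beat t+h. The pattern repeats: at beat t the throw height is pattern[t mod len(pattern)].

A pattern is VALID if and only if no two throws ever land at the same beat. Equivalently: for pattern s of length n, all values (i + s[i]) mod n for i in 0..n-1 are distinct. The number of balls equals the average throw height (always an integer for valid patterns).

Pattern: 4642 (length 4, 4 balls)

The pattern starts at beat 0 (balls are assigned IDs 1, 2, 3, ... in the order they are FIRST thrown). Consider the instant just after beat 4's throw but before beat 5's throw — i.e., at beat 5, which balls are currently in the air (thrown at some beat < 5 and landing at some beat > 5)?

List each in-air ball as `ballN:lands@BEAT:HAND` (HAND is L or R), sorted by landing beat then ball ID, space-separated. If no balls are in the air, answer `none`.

Beat 0 (L): throw ball1 h=4 -> lands@4:L; in-air after throw: [b1@4:L]
Beat 1 (R): throw ball2 h=6 -> lands@7:R; in-air after throw: [b1@4:L b2@7:R]
Beat 2 (L): throw ball3 h=4 -> lands@6:L; in-air after throw: [b1@4:L b3@6:L b2@7:R]
Beat 3 (R): throw ball4 h=2 -> lands@5:R; in-air after throw: [b1@4:L b4@5:R b3@6:L b2@7:R]
Beat 4 (L): throw ball1 h=4 -> lands@8:L; in-air after throw: [b4@5:R b3@6:L b2@7:R b1@8:L]
Beat 5 (R): throw ball4 h=6 -> lands@11:R; in-air after throw: [b3@6:L b2@7:R b1@8:L b4@11:R]

Answer: ball3:lands@6:L ball2:lands@7:R ball1:lands@8:L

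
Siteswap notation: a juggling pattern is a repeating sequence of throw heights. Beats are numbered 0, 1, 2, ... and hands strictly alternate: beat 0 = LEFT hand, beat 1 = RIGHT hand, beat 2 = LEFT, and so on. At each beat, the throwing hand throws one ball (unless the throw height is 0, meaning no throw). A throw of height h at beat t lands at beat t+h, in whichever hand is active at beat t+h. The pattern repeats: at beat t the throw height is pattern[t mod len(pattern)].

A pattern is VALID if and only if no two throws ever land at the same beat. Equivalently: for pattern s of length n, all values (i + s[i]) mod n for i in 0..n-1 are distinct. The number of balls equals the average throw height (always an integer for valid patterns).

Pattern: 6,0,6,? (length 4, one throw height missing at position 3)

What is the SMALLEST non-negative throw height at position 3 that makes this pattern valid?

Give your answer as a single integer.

i=0: (0 + 6) mod 4 = 2
i=1: (1 + 0) mod 4 = 1
i=2: (2 + 6) mod 4 = 0
i=3: s[i]=? (unknown)
Known residues: [0, 1, 2]; need a permutation of 0..3, so missing residue r = 3
Need (3 + s) mod 4 = 3; smallest s = (3 - 3) mod 4 = 0

Answer: 0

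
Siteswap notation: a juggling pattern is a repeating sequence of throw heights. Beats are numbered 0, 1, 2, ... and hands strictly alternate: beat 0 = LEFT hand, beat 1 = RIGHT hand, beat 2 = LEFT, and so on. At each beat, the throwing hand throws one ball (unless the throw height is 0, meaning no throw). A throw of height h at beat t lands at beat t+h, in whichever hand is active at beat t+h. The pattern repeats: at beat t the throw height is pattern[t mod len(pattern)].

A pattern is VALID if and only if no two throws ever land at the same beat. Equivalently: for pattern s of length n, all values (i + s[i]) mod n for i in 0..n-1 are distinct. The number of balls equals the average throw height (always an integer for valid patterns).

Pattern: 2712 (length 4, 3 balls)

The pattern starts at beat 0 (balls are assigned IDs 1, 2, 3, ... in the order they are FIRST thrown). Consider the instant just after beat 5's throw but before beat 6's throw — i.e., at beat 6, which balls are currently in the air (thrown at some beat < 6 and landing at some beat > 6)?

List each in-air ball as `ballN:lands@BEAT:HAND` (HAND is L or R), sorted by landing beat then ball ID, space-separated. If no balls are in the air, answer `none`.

Answer: ball2:lands@8:L ball1:lands@12:L

Derivation:
Beat 0 (L): throw ball1 h=2 -> lands@2:L; in-air after throw: [b1@2:L]
Beat 1 (R): throw ball2 h=7 -> lands@8:L; in-air after throw: [b1@2:L b2@8:L]
Beat 2 (L): throw ball1 h=1 -> lands@3:R; in-air after throw: [b1@3:R b2@8:L]
Beat 3 (R): throw ball1 h=2 -> lands@5:R; in-air after throw: [b1@5:R b2@8:L]
Beat 4 (L): throw ball3 h=2 -> lands@6:L; in-air after throw: [b1@5:R b3@6:L b2@8:L]
Beat 5 (R): throw ball1 h=7 -> lands@12:L; in-air after throw: [b3@6:L b2@8:L b1@12:L]
Beat 6 (L): throw ball3 h=1 -> lands@7:R; in-air after throw: [b3@7:R b2@8:L b1@12:L]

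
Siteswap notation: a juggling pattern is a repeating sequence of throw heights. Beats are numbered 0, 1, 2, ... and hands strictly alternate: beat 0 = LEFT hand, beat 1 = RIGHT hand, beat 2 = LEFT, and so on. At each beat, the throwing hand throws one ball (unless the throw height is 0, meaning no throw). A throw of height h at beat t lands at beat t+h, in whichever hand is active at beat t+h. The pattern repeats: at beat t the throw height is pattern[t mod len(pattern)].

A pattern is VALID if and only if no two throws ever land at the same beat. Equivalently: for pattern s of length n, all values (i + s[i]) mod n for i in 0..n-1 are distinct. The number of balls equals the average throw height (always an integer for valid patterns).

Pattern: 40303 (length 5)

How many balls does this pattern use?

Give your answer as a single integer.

Answer: 2

Derivation:
Pattern = [4, 0, 3, 0, 3], length n = 5
  position 0: throw height = 4, running sum = 4
  position 1: throw height = 0, running sum = 4
  position 2: throw height = 3, running sum = 7
  position 3: throw height = 0, running sum = 7
  position 4: throw height = 3, running sum = 10
Total sum = 10; balls = sum / n = 10 / 5 = 2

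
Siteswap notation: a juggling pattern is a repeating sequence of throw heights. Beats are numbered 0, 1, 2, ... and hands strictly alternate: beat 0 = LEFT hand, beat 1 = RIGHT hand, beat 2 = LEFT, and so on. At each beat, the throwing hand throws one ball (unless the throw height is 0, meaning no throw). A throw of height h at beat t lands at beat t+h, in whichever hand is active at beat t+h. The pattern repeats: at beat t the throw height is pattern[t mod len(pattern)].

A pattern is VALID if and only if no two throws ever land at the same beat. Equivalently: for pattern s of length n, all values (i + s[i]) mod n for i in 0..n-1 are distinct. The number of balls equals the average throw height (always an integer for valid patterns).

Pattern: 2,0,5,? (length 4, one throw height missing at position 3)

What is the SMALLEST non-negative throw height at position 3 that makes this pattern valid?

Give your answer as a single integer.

i=0: (0 + 2) mod 4 = 2
i=1: (1 + 0) mod 4 = 1
i=2: (2 + 5) mod 4 = 3
i=3: s[i]=? (unknown)
Known residues: [1, 2, 3]; need a permutation of 0..3, so missing residue r = 0
Need (3 + s) mod 4 = 0; smallest s = (0 - 3) mod 4 = 1

Answer: 1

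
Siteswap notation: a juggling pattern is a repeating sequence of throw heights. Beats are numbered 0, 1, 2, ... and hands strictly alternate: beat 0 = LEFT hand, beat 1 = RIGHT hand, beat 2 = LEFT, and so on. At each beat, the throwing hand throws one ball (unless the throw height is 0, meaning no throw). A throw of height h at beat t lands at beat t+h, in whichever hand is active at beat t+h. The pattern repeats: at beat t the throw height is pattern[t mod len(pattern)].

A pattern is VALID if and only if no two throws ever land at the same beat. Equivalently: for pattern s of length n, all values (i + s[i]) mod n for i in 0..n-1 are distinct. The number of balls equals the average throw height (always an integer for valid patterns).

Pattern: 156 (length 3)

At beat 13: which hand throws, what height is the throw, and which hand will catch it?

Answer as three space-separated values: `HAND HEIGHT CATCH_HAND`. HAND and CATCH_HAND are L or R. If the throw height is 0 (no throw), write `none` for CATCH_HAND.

Answer: R 5 L

Derivation:
Beat 13: 13 mod 2 = 1, so hand = R
Throw height = pattern[13 mod 3] = pattern[1] = 5
Lands at beat 13+5=18, 18 mod 2 = 0, so catch hand = L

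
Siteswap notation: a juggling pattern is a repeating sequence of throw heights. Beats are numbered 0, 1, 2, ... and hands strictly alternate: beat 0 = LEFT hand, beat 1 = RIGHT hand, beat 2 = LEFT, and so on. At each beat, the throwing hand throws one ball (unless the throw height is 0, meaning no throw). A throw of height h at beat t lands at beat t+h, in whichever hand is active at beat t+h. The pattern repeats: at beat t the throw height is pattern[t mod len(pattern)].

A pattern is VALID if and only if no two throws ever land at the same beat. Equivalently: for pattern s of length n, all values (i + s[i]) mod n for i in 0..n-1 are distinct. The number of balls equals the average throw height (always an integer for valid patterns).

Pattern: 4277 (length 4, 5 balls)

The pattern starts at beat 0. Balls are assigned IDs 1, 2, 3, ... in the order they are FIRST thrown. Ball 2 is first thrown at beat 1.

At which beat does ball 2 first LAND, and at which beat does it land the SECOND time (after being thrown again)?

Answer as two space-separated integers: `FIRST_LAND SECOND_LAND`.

Answer: 3 10

Derivation:
Beat 0 (L): throw ball1 h=4 -> lands@4:L; in-air after throw: [b1@4:L]
Beat 1 (R): throw ball2 h=2 -> lands@3:R; in-air after throw: [b2@3:R b1@4:L]
Beat 2 (L): throw ball3 h=7 -> lands@9:R; in-air after throw: [b2@3:R b1@4:L b3@9:R]
Beat 3 (R): throw ball2 h=7 -> lands@10:L; in-air after throw: [b1@4:L b3@9:R b2@10:L]
Beat 4 (L): throw ball1 h=4 -> lands@8:L; in-air after throw: [b1@8:L b3@9:R b2@10:L]
Beat 5 (R): throw ball4 h=2 -> lands@7:R; in-air after throw: [b4@7:R b1@8:L b3@9:R b2@10:L]
Beat 6 (L): throw ball5 h=7 -> lands@13:R; in-air after throw: [b4@7:R b1@8:L b3@9:R b2@10:L b5@13:R]
Beat 7 (R): throw ball4 h=7 -> lands@14:L; in-air after throw: [b1@8:L b3@9:R b2@10:L b5@13:R b4@14:L]
Beat 8 (L): throw ball1 h=4 -> lands@12:L; in-air after throw: [b3@9:R b2@10:L b1@12:L b5@13:R b4@14:L]
Beat 9 (R): throw ball3 h=2 -> lands@11:R; in-air after throw: [b2@10:L b3@11:R b1@12:L b5@13:R b4@14:L]
Beat 10 (L): throw ball2 h=7 -> lands@17:R; in-air after throw: [b3@11:R b1@12:L b5@13:R b4@14:L b2@17:R]
Ball 2: thrown@1 h=2 -> first land @3; rethrown@3 h=7 -> second land @10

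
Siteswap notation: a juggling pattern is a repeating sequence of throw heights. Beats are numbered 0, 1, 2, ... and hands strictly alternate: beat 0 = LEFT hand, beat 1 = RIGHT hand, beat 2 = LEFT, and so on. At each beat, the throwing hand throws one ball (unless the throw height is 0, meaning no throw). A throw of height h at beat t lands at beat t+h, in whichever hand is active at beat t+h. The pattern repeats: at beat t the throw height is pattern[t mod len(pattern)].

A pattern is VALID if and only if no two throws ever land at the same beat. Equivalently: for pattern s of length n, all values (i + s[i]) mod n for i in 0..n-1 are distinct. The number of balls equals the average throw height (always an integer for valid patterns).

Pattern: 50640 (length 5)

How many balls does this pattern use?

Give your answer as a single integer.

Answer: 3

Derivation:
Pattern = [5, 0, 6, 4, 0], length n = 5
  position 0: throw height = 5, running sum = 5
  position 1: throw height = 0, running sum = 5
  position 2: throw height = 6, running sum = 11
  position 3: throw height = 4, running sum = 15
  position 4: throw height = 0, running sum = 15
Total sum = 15; balls = sum / n = 15 / 5 = 3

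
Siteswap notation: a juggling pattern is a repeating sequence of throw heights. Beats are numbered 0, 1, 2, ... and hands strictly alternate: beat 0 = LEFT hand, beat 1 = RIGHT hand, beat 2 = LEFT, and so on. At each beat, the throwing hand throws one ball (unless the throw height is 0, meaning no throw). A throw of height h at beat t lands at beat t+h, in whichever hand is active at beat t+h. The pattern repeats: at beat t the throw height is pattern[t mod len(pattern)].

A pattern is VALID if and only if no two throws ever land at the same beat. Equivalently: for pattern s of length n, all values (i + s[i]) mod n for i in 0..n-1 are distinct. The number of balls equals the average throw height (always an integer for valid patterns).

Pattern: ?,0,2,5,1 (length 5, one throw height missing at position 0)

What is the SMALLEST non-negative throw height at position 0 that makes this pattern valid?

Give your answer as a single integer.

Answer: 2

Derivation:
i=0: s[i]=? (unknown)
i=1: (1 + 0) mod 5 = 1
i=2: (2 + 2) mod 5 = 4
i=3: (3 + 5) mod 5 = 3
i=4: (4 + 1) mod 5 = 0
Known residues: [0, 1, 3, 4]; need a permutation of 0..4, so missing residue r = 2
Need (0 + s) mod 5 = 2; smallest s = (2 - 0) mod 5 = 2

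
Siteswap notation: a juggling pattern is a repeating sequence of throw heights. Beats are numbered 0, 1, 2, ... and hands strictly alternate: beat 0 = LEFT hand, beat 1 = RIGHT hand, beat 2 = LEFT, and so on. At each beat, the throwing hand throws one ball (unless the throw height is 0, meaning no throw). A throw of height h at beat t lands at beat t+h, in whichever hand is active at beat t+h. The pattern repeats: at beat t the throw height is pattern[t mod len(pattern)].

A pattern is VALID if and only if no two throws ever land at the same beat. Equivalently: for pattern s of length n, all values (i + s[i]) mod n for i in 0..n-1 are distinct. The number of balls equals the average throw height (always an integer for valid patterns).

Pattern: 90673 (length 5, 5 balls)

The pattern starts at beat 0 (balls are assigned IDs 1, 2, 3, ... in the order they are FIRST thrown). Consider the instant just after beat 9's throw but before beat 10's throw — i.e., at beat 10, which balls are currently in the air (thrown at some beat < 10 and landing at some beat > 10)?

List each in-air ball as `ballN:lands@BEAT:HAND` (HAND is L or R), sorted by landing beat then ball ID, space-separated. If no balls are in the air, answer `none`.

Answer: ball1:lands@12:L ball4:lands@13:R ball5:lands@14:L ball2:lands@15:R

Derivation:
Beat 0 (L): throw ball1 h=9 -> lands@9:R; in-air after throw: [b1@9:R]
Beat 2 (L): throw ball2 h=6 -> lands@8:L; in-air after throw: [b2@8:L b1@9:R]
Beat 3 (R): throw ball3 h=7 -> lands@10:L; in-air after throw: [b2@8:L b1@9:R b3@10:L]
Beat 4 (L): throw ball4 h=3 -> lands@7:R; in-air after throw: [b4@7:R b2@8:L b1@9:R b3@10:L]
Beat 5 (R): throw ball5 h=9 -> lands@14:L; in-air after throw: [b4@7:R b2@8:L b1@9:R b3@10:L b5@14:L]
Beat 7 (R): throw ball4 h=6 -> lands@13:R; in-air after throw: [b2@8:L b1@9:R b3@10:L b4@13:R b5@14:L]
Beat 8 (L): throw ball2 h=7 -> lands@15:R; in-air after throw: [b1@9:R b3@10:L b4@13:R b5@14:L b2@15:R]
Beat 9 (R): throw ball1 h=3 -> lands@12:L; in-air after throw: [b3@10:L b1@12:L b4@13:R b5@14:L b2@15:R]
Beat 10 (L): throw ball3 h=9 -> lands@19:R; in-air after throw: [b1@12:L b4@13:R b5@14:L b2@15:R b3@19:R]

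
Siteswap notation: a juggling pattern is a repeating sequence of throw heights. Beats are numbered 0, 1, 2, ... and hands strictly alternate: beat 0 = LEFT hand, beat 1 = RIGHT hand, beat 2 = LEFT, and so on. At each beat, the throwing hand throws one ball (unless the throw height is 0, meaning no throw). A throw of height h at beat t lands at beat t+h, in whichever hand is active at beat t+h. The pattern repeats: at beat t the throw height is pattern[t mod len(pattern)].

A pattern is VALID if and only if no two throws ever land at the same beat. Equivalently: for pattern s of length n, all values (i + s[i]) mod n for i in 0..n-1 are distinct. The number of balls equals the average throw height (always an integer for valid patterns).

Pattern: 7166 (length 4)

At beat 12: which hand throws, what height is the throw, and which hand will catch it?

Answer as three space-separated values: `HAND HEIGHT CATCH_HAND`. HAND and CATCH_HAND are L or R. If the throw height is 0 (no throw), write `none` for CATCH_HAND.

Beat 12: 12 mod 2 = 0, so hand = L
Throw height = pattern[12 mod 4] = pattern[0] = 7
Lands at beat 12+7=19, 19 mod 2 = 1, so catch hand = R

Answer: L 7 R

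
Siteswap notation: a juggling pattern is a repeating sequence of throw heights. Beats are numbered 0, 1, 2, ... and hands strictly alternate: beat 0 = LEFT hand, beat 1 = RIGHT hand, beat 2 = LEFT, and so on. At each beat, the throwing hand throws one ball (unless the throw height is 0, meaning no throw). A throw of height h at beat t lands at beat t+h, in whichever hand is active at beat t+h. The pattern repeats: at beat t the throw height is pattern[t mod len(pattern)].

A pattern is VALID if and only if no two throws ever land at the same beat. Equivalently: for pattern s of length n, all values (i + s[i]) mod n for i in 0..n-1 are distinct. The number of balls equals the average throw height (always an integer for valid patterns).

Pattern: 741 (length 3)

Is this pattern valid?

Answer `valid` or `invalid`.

Answer: valid

Derivation:
i=0: (i + s[i]) mod n = (0 + 7) mod 3 = 1
i=1: (i + s[i]) mod n = (1 + 4) mod 3 = 2
i=2: (i + s[i]) mod n = (2 + 1) mod 3 = 0
Residues: [1, 2, 0], distinct: True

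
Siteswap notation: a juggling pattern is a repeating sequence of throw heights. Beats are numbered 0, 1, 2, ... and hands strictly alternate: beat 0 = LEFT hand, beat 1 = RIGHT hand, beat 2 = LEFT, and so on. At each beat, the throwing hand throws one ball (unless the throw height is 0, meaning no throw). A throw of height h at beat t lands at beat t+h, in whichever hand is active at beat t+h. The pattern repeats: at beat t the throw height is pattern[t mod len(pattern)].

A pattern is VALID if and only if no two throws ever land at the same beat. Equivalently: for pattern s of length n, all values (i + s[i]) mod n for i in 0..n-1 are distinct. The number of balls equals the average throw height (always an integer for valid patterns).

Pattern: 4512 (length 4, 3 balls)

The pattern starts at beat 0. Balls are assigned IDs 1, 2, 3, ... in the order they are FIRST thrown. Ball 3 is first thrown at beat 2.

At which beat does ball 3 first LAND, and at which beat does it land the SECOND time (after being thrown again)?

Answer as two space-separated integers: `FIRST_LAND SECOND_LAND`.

Answer: 3 5

Derivation:
Beat 0 (L): throw ball1 h=4 -> lands@4:L; in-air after throw: [b1@4:L]
Beat 1 (R): throw ball2 h=5 -> lands@6:L; in-air after throw: [b1@4:L b2@6:L]
Beat 2 (L): throw ball3 h=1 -> lands@3:R; in-air after throw: [b3@3:R b1@4:L b2@6:L]
Beat 3 (R): throw ball3 h=2 -> lands@5:R; in-air after throw: [b1@4:L b3@5:R b2@6:L]
Beat 4 (L): throw ball1 h=4 -> lands@8:L; in-air after throw: [b3@5:R b2@6:L b1@8:L]
Beat 5 (R): throw ball3 h=5 -> lands@10:L; in-air after throw: [b2@6:L b1@8:L b3@10:L]
Ball 3: thrown@2 h=1 -> first land @3; rethrown@3 h=2 -> second land @5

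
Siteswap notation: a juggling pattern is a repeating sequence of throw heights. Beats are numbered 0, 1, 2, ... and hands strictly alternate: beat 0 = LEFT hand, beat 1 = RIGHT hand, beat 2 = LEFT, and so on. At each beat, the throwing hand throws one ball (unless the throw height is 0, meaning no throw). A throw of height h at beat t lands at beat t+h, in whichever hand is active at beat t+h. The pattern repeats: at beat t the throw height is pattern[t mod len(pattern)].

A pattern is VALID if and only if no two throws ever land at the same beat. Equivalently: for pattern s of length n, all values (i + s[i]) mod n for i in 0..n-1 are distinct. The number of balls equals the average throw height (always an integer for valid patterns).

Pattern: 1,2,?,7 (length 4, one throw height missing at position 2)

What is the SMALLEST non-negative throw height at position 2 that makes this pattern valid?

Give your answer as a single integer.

Answer: 2

Derivation:
i=0: (0 + 1) mod 4 = 1
i=1: (1 + 2) mod 4 = 3
i=2: s[i]=? (unknown)
i=3: (3 + 7) mod 4 = 2
Known residues: [1, 2, 3]; need a permutation of 0..3, so missing residue r = 0
Need (2 + s) mod 4 = 0; smallest s = (0 - 2) mod 4 = 2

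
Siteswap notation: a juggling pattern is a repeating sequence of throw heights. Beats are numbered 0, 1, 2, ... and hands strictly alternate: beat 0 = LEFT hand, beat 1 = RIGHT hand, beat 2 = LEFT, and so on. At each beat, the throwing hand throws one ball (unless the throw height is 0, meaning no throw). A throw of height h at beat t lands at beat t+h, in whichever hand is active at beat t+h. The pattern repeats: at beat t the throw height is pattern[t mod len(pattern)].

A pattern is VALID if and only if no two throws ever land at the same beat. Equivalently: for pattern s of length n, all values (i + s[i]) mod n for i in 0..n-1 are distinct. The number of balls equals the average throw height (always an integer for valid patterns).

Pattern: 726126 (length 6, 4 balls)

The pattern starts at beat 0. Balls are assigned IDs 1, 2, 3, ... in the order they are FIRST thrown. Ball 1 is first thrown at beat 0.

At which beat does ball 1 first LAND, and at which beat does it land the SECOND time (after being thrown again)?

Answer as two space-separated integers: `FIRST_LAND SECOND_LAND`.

Answer: 7 9

Derivation:
Beat 0 (L): throw ball1 h=7 -> lands@7:R; in-air after throw: [b1@7:R]
Beat 1 (R): throw ball2 h=2 -> lands@3:R; in-air after throw: [b2@3:R b1@7:R]
Beat 2 (L): throw ball3 h=6 -> lands@8:L; in-air after throw: [b2@3:R b1@7:R b3@8:L]
Beat 3 (R): throw ball2 h=1 -> lands@4:L; in-air after throw: [b2@4:L b1@7:R b3@8:L]
Beat 4 (L): throw ball2 h=2 -> lands@6:L; in-air after throw: [b2@6:L b1@7:R b3@8:L]
Beat 5 (R): throw ball4 h=6 -> lands@11:R; in-air after throw: [b2@6:L b1@7:R b3@8:L b4@11:R]
Beat 6 (L): throw ball2 h=7 -> lands@13:R; in-air after throw: [b1@7:R b3@8:L b4@11:R b2@13:R]
Beat 7 (R): throw ball1 h=2 -> lands@9:R; in-air after throw: [b3@8:L b1@9:R b4@11:R b2@13:R]
Beat 8 (L): throw ball3 h=6 -> lands@14:L; in-air after throw: [b1@9:R b4@11:R b2@13:R b3@14:L]
Beat 9 (R): throw ball1 h=1 -> lands@10:L; in-air after throw: [b1@10:L b4@11:R b2@13:R b3@14:L]
Ball 1: thrown@0 h=7 -> first land @7; rethrown@7 h=2 -> second land @9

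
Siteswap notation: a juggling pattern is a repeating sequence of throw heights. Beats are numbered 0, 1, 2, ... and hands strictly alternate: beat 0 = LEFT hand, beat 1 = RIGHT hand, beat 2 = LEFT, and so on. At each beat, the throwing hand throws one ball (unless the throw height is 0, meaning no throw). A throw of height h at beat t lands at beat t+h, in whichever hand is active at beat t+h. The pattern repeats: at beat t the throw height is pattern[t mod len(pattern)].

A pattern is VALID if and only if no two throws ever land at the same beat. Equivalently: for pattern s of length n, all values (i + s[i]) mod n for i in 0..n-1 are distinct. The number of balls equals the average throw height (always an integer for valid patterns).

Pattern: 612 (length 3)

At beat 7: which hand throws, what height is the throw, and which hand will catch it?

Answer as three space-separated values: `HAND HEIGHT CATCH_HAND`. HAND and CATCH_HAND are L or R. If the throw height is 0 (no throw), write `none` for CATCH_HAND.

Beat 7: 7 mod 2 = 1, so hand = R
Throw height = pattern[7 mod 3] = pattern[1] = 1
Lands at beat 7+1=8, 8 mod 2 = 0, so catch hand = L

Answer: R 1 L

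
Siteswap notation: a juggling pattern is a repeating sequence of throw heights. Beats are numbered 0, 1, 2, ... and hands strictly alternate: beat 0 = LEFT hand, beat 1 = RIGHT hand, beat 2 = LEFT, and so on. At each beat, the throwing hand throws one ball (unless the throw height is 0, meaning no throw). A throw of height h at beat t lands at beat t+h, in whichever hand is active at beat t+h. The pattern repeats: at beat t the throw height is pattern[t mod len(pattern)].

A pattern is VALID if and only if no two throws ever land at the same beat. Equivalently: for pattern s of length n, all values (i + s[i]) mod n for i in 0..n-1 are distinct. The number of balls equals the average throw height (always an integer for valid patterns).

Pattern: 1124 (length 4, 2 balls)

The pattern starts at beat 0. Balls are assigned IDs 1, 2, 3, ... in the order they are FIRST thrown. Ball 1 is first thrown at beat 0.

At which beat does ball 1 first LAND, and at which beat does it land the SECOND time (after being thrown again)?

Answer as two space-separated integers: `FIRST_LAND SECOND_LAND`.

Beat 0 (L): throw ball1 h=1 -> lands@1:R; in-air after throw: [b1@1:R]
Beat 1 (R): throw ball1 h=1 -> lands@2:L; in-air after throw: [b1@2:L]
Beat 2 (L): throw ball1 h=2 -> lands@4:L; in-air after throw: [b1@4:L]
Ball 1: thrown@0 h=1 -> first land @1; rethrown@1 h=1 -> second land @2

Answer: 1 2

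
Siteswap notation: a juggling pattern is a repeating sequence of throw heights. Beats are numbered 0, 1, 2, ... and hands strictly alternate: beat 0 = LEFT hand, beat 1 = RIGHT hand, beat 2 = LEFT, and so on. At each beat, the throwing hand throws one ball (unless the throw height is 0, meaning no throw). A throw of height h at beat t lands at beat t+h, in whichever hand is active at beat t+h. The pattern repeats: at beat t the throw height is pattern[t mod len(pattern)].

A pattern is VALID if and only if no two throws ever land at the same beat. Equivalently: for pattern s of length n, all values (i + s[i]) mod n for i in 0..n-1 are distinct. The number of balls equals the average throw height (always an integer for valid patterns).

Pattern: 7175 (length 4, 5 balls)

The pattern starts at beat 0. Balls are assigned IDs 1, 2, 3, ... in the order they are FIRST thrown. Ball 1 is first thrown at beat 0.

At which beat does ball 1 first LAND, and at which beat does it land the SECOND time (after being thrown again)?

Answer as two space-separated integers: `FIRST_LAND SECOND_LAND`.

Answer: 7 12

Derivation:
Beat 0 (L): throw ball1 h=7 -> lands@7:R; in-air after throw: [b1@7:R]
Beat 1 (R): throw ball2 h=1 -> lands@2:L; in-air after throw: [b2@2:L b1@7:R]
Beat 2 (L): throw ball2 h=7 -> lands@9:R; in-air after throw: [b1@7:R b2@9:R]
Beat 3 (R): throw ball3 h=5 -> lands@8:L; in-air after throw: [b1@7:R b3@8:L b2@9:R]
Beat 4 (L): throw ball4 h=7 -> lands@11:R; in-air after throw: [b1@7:R b3@8:L b2@9:R b4@11:R]
Beat 5 (R): throw ball5 h=1 -> lands@6:L; in-air after throw: [b5@6:L b1@7:R b3@8:L b2@9:R b4@11:R]
Beat 6 (L): throw ball5 h=7 -> lands@13:R; in-air after throw: [b1@7:R b3@8:L b2@9:R b4@11:R b5@13:R]
Beat 7 (R): throw ball1 h=5 -> lands@12:L; in-air after throw: [b3@8:L b2@9:R b4@11:R b1@12:L b5@13:R]
Beat 8 (L): throw ball3 h=7 -> lands@15:R; in-air after throw: [b2@9:R b4@11:R b1@12:L b5@13:R b3@15:R]
Beat 9 (R): throw ball2 h=1 -> lands@10:L; in-air after throw: [b2@10:L b4@11:R b1@12:L b5@13:R b3@15:R]
Beat 10 (L): throw ball2 h=7 -> lands@17:R; in-air after throw: [b4@11:R b1@12:L b5@13:R b3@15:R b2@17:R]
Beat 11 (R): throw ball4 h=5 -> lands@16:L; in-air after throw: [b1@12:L b5@13:R b3@15:R b4@16:L b2@17:R]
Beat 12 (L): throw ball1 h=7 -> lands@19:R; in-air after throw: [b5@13:R b3@15:R b4@16:L b2@17:R b1@19:R]
Ball 1: thrown@0 h=7 -> first land @7; rethrown@7 h=5 -> second land @12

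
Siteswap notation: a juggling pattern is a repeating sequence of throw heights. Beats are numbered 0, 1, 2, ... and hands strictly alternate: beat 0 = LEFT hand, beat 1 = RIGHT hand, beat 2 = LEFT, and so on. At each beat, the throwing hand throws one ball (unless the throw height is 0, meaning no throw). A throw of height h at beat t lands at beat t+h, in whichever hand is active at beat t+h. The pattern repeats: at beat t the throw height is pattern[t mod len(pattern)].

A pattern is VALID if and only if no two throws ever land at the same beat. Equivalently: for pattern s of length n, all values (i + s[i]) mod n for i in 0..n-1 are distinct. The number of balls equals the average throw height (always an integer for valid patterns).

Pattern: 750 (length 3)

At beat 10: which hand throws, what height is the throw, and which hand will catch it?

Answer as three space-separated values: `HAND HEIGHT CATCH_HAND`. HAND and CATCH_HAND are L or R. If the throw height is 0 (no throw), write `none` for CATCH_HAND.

Beat 10: 10 mod 2 = 0, so hand = L
Throw height = pattern[10 mod 3] = pattern[1] = 5
Lands at beat 10+5=15, 15 mod 2 = 1, so catch hand = R

Answer: L 5 R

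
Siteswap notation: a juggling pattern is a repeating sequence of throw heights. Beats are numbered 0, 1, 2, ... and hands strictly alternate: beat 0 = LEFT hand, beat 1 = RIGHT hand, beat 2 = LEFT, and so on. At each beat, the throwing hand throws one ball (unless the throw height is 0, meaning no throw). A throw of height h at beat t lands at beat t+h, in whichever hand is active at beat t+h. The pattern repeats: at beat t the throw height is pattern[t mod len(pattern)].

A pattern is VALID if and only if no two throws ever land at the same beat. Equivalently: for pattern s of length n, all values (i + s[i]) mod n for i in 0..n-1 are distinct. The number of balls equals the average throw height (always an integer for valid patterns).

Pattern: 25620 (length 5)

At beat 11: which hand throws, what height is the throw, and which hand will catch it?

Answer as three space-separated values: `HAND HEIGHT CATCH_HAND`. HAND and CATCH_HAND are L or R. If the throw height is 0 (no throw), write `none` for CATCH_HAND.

Beat 11: 11 mod 2 = 1, so hand = R
Throw height = pattern[11 mod 5] = pattern[1] = 5
Lands at beat 11+5=16, 16 mod 2 = 0, so catch hand = L

Answer: R 5 L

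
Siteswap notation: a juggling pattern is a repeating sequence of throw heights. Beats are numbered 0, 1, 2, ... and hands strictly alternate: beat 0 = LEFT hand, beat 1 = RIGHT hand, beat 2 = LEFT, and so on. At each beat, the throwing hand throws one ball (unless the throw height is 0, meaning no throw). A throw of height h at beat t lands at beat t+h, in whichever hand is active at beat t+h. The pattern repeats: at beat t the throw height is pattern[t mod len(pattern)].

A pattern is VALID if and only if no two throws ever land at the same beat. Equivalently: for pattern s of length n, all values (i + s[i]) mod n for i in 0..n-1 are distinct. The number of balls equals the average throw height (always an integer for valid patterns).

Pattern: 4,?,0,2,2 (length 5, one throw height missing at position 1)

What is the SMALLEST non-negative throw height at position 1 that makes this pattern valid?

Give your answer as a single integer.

Answer: 2

Derivation:
i=0: (0 + 4) mod 5 = 4
i=1: s[i]=? (unknown)
i=2: (2 + 0) mod 5 = 2
i=3: (3 + 2) mod 5 = 0
i=4: (4 + 2) mod 5 = 1
Known residues: [0, 1, 2, 4]; need a permutation of 0..4, so missing residue r = 3
Need (1 + s) mod 5 = 3; smallest s = (3 - 1) mod 5 = 2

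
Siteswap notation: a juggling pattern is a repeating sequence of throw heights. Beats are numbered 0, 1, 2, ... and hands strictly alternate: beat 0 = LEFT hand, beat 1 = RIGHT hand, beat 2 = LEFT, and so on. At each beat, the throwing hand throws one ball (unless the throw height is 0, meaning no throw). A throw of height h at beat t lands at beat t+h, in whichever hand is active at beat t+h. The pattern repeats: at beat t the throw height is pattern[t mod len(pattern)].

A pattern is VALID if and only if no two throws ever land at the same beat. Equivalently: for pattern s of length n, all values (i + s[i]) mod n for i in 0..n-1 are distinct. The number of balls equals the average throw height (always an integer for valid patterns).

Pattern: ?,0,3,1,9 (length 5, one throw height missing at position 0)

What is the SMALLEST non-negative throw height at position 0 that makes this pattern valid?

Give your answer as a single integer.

Answer: 2

Derivation:
i=0: s[i]=? (unknown)
i=1: (1 + 0) mod 5 = 1
i=2: (2 + 3) mod 5 = 0
i=3: (3 + 1) mod 5 = 4
i=4: (4 + 9) mod 5 = 3
Known residues: [0, 1, 3, 4]; need a permutation of 0..4, so missing residue r = 2
Need (0 + s) mod 5 = 2; smallest s = (2 - 0) mod 5 = 2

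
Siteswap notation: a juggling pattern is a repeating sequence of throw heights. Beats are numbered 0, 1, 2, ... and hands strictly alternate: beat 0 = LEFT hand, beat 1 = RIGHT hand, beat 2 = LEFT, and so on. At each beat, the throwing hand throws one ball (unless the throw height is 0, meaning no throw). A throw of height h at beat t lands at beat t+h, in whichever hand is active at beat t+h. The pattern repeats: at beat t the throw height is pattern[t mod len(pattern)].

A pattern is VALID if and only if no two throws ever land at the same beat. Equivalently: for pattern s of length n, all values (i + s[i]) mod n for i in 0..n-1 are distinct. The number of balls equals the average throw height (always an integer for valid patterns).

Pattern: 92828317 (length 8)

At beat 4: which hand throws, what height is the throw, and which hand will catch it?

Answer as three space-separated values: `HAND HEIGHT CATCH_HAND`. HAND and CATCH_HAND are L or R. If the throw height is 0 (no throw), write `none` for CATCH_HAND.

Answer: L 8 L

Derivation:
Beat 4: 4 mod 2 = 0, so hand = L
Throw height = pattern[4 mod 8] = pattern[4] = 8
Lands at beat 4+8=12, 12 mod 2 = 0, so catch hand = L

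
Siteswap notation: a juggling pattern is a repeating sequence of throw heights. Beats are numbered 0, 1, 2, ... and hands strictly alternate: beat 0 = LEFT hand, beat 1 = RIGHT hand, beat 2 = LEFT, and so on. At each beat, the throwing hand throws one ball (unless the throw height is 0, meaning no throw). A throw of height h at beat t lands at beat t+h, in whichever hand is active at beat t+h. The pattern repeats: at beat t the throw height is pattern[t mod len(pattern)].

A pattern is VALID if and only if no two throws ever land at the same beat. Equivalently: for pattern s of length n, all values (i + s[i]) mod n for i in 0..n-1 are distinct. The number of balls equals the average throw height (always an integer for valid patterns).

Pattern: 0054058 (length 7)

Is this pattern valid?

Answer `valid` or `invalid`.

Answer: invalid

Derivation:
i=0: (i + s[i]) mod n = (0 + 0) mod 7 = 0
i=1: (i + s[i]) mod n = (1 + 0) mod 7 = 1
i=2: (i + s[i]) mod n = (2 + 5) mod 7 = 0
i=3: (i + s[i]) mod n = (3 + 4) mod 7 = 0
i=4: (i + s[i]) mod n = (4 + 0) mod 7 = 4
i=5: (i + s[i]) mod n = (5 + 5) mod 7 = 3
i=6: (i + s[i]) mod n = (6 + 8) mod 7 = 0
Residues: [0, 1, 0, 0, 4, 3, 0], distinct: False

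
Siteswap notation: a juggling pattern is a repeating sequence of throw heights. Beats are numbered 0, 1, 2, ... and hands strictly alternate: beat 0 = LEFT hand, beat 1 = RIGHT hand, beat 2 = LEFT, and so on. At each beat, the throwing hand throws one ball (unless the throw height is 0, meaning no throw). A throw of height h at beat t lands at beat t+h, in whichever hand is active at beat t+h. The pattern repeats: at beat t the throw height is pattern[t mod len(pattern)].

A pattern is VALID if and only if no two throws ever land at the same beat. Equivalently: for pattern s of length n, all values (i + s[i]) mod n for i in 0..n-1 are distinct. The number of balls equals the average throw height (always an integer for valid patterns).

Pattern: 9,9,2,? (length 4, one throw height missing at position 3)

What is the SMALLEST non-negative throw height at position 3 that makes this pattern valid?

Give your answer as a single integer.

Answer: 0

Derivation:
i=0: (0 + 9) mod 4 = 1
i=1: (1 + 9) mod 4 = 2
i=2: (2 + 2) mod 4 = 0
i=3: s[i]=? (unknown)
Known residues: [0, 1, 2]; need a permutation of 0..3, so missing residue r = 3
Need (3 + s) mod 4 = 3; smallest s = (3 - 3) mod 4 = 0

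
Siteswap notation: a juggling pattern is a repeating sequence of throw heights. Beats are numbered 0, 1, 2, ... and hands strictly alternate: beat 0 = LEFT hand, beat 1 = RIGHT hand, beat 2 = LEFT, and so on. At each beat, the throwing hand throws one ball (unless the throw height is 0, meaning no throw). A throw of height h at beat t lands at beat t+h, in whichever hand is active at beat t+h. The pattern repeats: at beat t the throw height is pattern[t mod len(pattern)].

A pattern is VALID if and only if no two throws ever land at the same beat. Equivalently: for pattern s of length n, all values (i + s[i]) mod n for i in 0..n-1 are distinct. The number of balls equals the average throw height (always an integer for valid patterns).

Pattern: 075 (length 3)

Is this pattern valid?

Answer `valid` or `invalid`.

i=0: (i + s[i]) mod n = (0 + 0) mod 3 = 0
i=1: (i + s[i]) mod n = (1 + 7) mod 3 = 2
i=2: (i + s[i]) mod n = (2 + 5) mod 3 = 1
Residues: [0, 2, 1], distinct: True

Answer: valid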